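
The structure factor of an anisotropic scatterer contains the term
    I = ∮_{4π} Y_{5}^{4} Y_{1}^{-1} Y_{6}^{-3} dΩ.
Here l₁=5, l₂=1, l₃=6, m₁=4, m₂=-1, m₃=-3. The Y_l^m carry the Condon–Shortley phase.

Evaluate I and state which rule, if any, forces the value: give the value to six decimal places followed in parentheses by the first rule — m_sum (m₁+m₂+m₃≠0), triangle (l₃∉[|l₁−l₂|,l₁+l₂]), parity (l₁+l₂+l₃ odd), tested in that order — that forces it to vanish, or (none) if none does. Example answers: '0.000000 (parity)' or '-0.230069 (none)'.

-0.070770 (none)

Checks pass: Σm=0; 12 even; l₃=6∈[4,6].
(2·5+1)(2·1+1)(2·6+1) = 429
Δ: 0! 10! 2! / 13! → 1/858
sum: t=0:+1/14400 = 1/14400
3j²(5 1 6; 0 0 0) = Δ·Π!·Σ² = 6/143  (sign +1)
sum: t=0:+1/725760 = 1/725760
3j²(5 1 6; 4 -1 -3) = Δ·Π!·Σ² = 1/286  (sign -1)
combine: 4πI² = 429·6/143·1/286 = 9/143
take √, sign -1: I = -0.07076985
No selection rule forces the value: the integral is nonzero (none).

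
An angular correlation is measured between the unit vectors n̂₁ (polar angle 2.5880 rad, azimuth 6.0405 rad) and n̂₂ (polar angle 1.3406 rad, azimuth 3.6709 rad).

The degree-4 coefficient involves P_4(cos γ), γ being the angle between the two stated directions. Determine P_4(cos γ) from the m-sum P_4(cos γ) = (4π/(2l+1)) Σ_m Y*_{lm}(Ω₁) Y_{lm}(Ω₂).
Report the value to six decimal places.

-0.371708

Summing Y*_{l m}(θ₁,φ₁)·Y_{l m}(θ₂,φ₂) over m ∈ [−4, 4]; prefactor 4π/(2·4+1) = 1.396263:
  m=-4: Y*=0.01909 - 0.02790j  Y=-0.20664 - 0.33975j  product -0.01343 - 0.00072j
  m=-3: Y*=-0.11550 + 0.10296j  Y=0.00451 + 0.26354j  product -0.02766 - 0.02997j
  m=-2: Y*=0.33247 - 0.17536j  Y=-0.09877 + 0.17568j  product -0.00203 + 0.07573j
  m=-1: Y*=-0.42413 + 0.10500j  Y=0.23909 - 0.13986j  product -0.08672 + 0.08442j
  m=+0: Y*=-0.04044 + 0.00000j  Y=0.16217 + 0.00000j  product -0.00656 + 0.00000j
  m=+1: Y*=0.42413 + 0.10500j  Y=-0.23909 - 0.13986j  product -0.08672 - 0.08442j
  m=+2: Y*=0.33247 + 0.17536j  Y=-0.09877 - 0.17568j  product -0.00203 - 0.07573j
  m=+3: Y*=0.11550 + 0.10296j  Y=-0.00451 + 0.26354j  product -0.02766 + 0.02997j
  m=+4: Y*=0.01909 + 0.02790j  Y=-0.20664 + 0.33975j  product -0.01343 + 0.00072j
Accumulated sum -0.26622 - 0.00000j; after 4π/(2l+1) scaling, -0.37171 - 0.00000j ⇒ P_4 = -0.371708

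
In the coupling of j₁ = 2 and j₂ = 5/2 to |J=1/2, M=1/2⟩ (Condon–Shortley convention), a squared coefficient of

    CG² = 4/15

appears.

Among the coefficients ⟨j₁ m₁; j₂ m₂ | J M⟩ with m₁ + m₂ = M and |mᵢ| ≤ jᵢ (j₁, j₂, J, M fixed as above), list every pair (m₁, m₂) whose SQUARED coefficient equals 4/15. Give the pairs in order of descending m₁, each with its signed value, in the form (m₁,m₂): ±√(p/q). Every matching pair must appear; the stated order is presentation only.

(-1,3/2): −√(4/15)

Admissible pairs with m₁+m₂ = M = 1/2: (-2,5/2), (-1,3/2), (0,1/2), (1,-1/2), (2,-3/2)
  (m₁,m₂)=(2,-3/2): CG² = 1/15, CG = +√(1/15)
  (m₁,m₂)=(1,-1/2): CG² = 2/15, CG = −√(2/15)
  (m₁,m₂)=(0,1/2): CG² = 1/5, CG = +√(1/5)
  (m₁,m₂)=(-1,3/2): CG² = 4/15, CG = −√(4/15)   ← matches the target
  (m₁,m₂)=(-2,5/2): CG² = 1/3, CG = +√(1/3)
Pairs with CG² = 4/15: (-1,3/2): −√(4/15)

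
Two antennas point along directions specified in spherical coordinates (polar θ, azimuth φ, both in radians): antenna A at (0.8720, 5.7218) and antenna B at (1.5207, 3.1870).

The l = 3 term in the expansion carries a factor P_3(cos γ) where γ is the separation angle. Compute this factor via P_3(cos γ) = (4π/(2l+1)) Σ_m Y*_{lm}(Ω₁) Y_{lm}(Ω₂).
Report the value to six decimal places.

0.364801

Addition theorem: P_3(cos γ) = (4π/7) Σ_m Y*_{lm}(Ω₁) Y_{lm}(Ω₂), m = −3…3:
  term(m=-3) = 0.01922 + 0.07542j   from Y*(Ω₁)=-0.02118 - 0.18604j, Y(Ω₂)=-0.41180 + 0.05645j
  term(m=-2) = 0.00688 - 0.01843j   from Y*(Ω₁)=0.16694 - 0.34734j, Y(Ω₂)=0.05084 - 0.00463j
  term(m=-1) = 0.06926 - 0.04808j   from Y*(Ω₁)=0.22394 - 0.14083j, Y(Ω₂)=0.31840 - 0.01447j
  term(m=+0) = 0.01248 + 0.00000j   from Y*(Ω₁)=-0.22346 + 0.00000j, Y(Ω₂)=-0.05583 + 0.00000j
  term(m=+1) = 0.06926 + 0.04808j   from Y*(Ω₁)=-0.22394 - 0.14083j, Y(Ω₂)=-0.31840 - 0.01447j
  term(m=+2) = 0.00688 + 0.01843j   from Y*(Ω₁)=0.16694 + 0.34734j, Y(Ω₂)=0.05084 + 0.00463j
  term(m=+3) = 0.01922 - 0.07542j   from Y*(Ω₁)=0.02118 - 0.18604j, Y(Ω₂)=0.41180 + 0.05645j
Σ over m = 0.20321 + 0.00000j; ×(4π/7) → 0.36480 + 0.00000j. Real part: 0.364801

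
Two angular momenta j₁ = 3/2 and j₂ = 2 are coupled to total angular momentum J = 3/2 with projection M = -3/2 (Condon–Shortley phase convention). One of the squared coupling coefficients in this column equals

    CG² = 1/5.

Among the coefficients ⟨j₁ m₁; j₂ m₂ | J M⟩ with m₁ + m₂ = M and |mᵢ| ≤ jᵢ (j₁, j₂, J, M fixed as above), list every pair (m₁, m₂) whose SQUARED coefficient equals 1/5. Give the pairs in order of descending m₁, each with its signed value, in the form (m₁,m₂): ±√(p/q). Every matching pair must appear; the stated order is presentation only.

Admissible pairs with m₁+m₂ = M = -3/2: (-3/2,0), (-1/2,-1), (1/2,-2)
  (m₁,m₂)=(1/2,-2): CG² = 2/5, CG = +√(2/5)
  (m₁,m₂)=(-1/2,-1): CG² = 2/5, CG = −√(2/5)
  (m₁,m₂)=(-3/2,0): CG² = 1/5, CG = +√(1/5)   ← matches the target
Pairs with CG² = 1/5: (-3/2,0): +√(1/5)

(-3/2,0): +√(1/5)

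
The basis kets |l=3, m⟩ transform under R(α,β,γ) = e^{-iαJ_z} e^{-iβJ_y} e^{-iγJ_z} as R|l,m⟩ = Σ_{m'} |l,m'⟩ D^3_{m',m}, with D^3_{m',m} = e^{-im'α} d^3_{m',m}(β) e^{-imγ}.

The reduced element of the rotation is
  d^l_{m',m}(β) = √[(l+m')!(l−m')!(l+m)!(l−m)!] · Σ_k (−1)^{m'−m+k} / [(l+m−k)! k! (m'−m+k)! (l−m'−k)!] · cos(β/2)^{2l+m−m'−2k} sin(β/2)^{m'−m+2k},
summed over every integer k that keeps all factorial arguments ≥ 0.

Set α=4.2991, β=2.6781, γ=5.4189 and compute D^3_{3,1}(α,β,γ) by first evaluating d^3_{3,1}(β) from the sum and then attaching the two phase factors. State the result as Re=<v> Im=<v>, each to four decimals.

Split into d^3_{3,1}(β=2.6781) × two z-phases.
Half-angle: c=0.229678, s=0.973267. N=√(720·1·24·2)=185.903201
Admissible k: 0..0 (factorial args all ≥0)
  k=0: (−1)^2·185.9032/(48)·0.2297^4·0.9733^2 = +0.010209
d^3_{3,1}(2.6781) = +0.010209
Phases: e^{-i·(3)·4.2991}=+0.945741-0.324922i, e^{-i·(1)·5.4189}=+0.649184+0.760631i ⇒ D=+0.008791+0.005191i

Re=0.0088 Im=0.0052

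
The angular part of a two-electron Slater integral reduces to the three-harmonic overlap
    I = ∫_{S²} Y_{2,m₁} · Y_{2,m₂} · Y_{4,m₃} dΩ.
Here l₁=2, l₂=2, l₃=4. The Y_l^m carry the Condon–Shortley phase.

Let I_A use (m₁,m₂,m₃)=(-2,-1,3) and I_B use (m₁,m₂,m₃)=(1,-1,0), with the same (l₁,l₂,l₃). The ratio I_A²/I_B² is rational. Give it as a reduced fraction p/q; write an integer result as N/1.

35/16

Same 2,2,4: normalisation and zero-m 3j drop out of the ratio.
A: Δ: 0! 4! 4! / 9! → 1/630; sum: t=0:+1/144 = 1/144; 3j²(2 2 4; -2 -1 3) = Δ·Π!·Σ² = 1/18  (sign -1)
B: Δ: 0! 4! 4! / 9! → 1/630; sum: t=0:+1/36 = 1/36; 3j²(2 2 4; 1 -1 0) = Δ·Π!·Σ² = 8/315  (sign +1)
I_A²/I_B² = (1/18)/(8/315) = 35/16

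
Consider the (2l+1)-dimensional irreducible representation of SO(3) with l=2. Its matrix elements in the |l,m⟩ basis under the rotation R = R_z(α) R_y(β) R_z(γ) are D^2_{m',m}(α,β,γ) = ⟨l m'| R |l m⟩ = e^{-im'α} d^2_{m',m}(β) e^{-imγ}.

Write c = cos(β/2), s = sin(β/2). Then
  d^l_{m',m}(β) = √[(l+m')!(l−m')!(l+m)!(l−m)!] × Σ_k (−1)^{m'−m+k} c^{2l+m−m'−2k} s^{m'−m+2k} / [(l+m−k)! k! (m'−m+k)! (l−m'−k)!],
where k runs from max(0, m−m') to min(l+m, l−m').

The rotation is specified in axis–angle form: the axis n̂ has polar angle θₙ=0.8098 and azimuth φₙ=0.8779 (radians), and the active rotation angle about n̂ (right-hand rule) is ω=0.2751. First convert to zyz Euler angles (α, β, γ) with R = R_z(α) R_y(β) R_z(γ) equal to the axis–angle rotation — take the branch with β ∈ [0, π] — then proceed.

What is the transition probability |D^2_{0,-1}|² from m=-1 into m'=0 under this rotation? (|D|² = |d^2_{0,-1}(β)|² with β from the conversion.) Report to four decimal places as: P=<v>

P=0.0563

Axis–angle → zyz. n̂ = (sinθₙcosφₙ, sinθₙsinφₙ, cosθₙ) = (+0.462564, +0.557160, +0.689643), ω = 0.2751.
R = I cosω + sinω [n̂]ₓ + (1−cosω) n̂n̂ᵀ gives
  R = [+0.970444, -0.177646, +0.163344; +0.197028, +0.974071, -0.111204; -0.139353, +0.140100, +0.980282]
β = atan2(√(R₁₃²+R₂₃²), R₃₃) = 0.198914; α = atan2(R₂₃, R₁₃) mod 2π = 5.685464; γ = atan2(R₃₂, −R₃₁) mod 2π = 0.788071
D^2_{0,-1}(5.6855,0.1989,0.7881) = e^{-i·0·5.6855}·d^2_{0,-1}(0.1989)·e^{-i·-1·0.7881}. Compute d first:
c=cos(0.198914/2)=0.995058, s=sin(0.198914/2)=0.099293; N=√[2·2·1·6]=4.898979
Admissible k: 0..1 (factorial args all ≥0)
  k=0: (−1)^1·4.8990/(2)·0.9951^3·0.0993^1 = -0.239629
  k=1: (−1)^2·4.8990/(2)·0.9951^1·0.0993^3 = +0.002386
d^2_{0,-1}(0.1989) = -0.239629 +0.002386 = -0.237243
|D^2_{0,-1}|² = |d^2_{0,-1}(β)|² = (-0.237243)² = 0.056284 (the z-rotation phases have unit modulus)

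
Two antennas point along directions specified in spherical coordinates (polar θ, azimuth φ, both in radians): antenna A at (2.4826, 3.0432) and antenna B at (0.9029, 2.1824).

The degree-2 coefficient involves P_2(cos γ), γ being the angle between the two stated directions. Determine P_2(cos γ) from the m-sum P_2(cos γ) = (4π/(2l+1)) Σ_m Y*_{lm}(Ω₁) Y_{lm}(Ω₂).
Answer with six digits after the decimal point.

-0.453385

Expand P_2 via completeness: Σ_{m} conj(Y_{2,m}) at Ω₁ times Y_{2,m} at Ω₂ —
  m=-2: (0.14203 - 0.02832j) × (-0.08111 + 0.22387j) = -0.00518 + 0.03409j  (running Σ = -0.00518 + 0.03409j)
  m=-1: (0.37219 - 0.03674j) × (-0.21570 - 0.30756j) = -0.09158 - 0.10655j  (running Σ = -0.09676 - 0.07245j)
  m=0: (0.27603 + 0.00000j) × (0.04754 + 0.00000j) = 0.01312 + 0.00000j  (running Σ = -0.08364 - 0.07245j)
  m=1: (-0.37219 - 0.03674j) × (0.21570 - 0.30756j) = -0.09158 + 0.10655j  (running Σ = -0.17522 + 0.03409j)
  m=2: (0.14203 + 0.02832j) × (-0.08111 - 0.22387j) = -0.00518 - 0.03409j  (running Σ = -0.18040 + 0.00000j)
Total Σ_m = -0.18040 + 0.00000j. Multiply by 2.513274: -0.45339 + 0.00000j. P_2(cos γ) = -0.453385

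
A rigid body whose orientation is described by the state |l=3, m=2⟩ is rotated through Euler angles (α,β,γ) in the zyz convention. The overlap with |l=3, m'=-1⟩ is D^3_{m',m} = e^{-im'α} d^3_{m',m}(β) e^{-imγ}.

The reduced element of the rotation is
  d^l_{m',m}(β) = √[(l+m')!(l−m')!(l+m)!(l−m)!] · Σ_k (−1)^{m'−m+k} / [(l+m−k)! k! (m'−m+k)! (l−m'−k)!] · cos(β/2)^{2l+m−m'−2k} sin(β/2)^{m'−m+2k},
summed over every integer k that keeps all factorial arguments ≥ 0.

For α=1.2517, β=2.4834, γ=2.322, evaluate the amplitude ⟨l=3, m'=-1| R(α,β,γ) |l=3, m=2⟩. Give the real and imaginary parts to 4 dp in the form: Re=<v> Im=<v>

D^3_{-1,2}(1.2517,2.4834,2.3220) = e^{-i·-1·1.2517}·d^3_{-1,2}(2.4834)·e^{-i·2·2.3220}. Compute d first:
c=cos(2.483400/2)=0.323188, s=sin(2.483400/2)=0.946335; N=√[2·24·120·1]=75.894664
k: max(0,(2)−(-1))=3 … min(3+(2),3−(-1))=4
  k=3: (−1)^0·75.8947/(12)·0.3232^3·0.9463^3 = +0.180938
  k=4: (−1)^1·75.8947/(24)·0.3232^1·0.9463^5 = -0.775674
d^3_{-1,2}(2.4834) = +0.180938 -0.775674 = -0.594736
Attach z-rotation phases: D = e^{-i(-1)(1.2517)}·(-0.594736)·e^{-i(2)(2.3220)} = +0.576143-0.147548i

Re=0.5761 Im=-0.1475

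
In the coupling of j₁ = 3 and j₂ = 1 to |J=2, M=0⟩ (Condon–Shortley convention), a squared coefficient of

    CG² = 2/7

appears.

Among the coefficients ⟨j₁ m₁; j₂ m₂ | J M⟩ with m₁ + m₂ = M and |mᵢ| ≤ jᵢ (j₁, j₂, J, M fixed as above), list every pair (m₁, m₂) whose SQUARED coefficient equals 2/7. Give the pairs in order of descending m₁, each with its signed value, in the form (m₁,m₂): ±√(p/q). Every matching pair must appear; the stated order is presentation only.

Admissible pairs with m₁+m₂ = M = 0: (-1,1), (0,0), (1,-1)
  (m₁,m₂)=(1,-1): CG² = 2/7, CG = +√(2/7)   ← matches the target
  (m₁,m₂)=(0,0): CG² = 3/7, CG = −√(3/7)
  (m₁,m₂)=(-1,1): CG² = 2/7, CG = +√(2/7)   ← matches the target
Pairs with CG² = 2/7: (1,-1): +√(2/7); (-1,1): +√(2/7)

(1,-1): +√(2/7); (-1,1): +√(2/7)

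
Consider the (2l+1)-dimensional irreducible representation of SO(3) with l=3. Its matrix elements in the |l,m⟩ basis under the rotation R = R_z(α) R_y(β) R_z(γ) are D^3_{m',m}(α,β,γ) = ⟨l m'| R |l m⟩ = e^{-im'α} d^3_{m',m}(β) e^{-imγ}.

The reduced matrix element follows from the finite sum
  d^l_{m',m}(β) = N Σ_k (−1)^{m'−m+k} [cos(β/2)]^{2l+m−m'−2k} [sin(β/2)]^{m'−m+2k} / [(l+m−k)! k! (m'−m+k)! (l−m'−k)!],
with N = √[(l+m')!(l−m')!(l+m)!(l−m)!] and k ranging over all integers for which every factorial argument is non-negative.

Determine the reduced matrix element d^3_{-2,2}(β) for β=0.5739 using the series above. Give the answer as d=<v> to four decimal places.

d^3_{-2,2}(β=0.5739) via the finite sum:
c=cos(0.573900/2)=0.959112, s=sin(0.573900/2)=0.283028; N=√[1·120·120·1]=120.000000
The bounds max(0,m−m')=4 and min(l+m,l−m')=5 give 2 terms
  k=4: (−1)^0·120.0000/(24)·0.9591^2·0.2830^4 = +0.029514
  k=5: (−1)^1·120.0000/(120)·0.9591^0·0.2830^6 = -0.000514
d^3_{-2,2}(0.5739) = +0.029514 -0.000514 = +0.029000

d=0.0290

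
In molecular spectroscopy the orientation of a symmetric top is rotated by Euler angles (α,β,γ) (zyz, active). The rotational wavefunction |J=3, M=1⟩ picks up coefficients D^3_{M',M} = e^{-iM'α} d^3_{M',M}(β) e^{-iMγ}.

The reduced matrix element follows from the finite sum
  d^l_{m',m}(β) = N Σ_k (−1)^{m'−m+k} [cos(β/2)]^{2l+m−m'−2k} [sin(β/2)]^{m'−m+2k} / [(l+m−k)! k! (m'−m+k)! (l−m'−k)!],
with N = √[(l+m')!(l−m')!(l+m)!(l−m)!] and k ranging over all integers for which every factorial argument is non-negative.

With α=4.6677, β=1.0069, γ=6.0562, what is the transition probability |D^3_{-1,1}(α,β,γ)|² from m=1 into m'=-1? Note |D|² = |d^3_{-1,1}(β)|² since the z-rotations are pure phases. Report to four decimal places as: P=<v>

P=0.2522

Split into d^3_{-1,1}(β=1.0069) × two z-phases.
Half-angle: c=0.875923, s=0.482450. N=√(2·24·24·2)=48.000000
Admissible k: 2..4 (factorial args all ≥0)
  k=2: (−1)^0·48.0000/(8)·0.8759^4·0.4825^2 = +0.822093
  k=3: (−1)^1·48.0000/(6)·0.8759^2·0.4825^4 = -0.332531
  k=4: (−1)^2·48.0000/(48)·0.8759^0·0.4825^6 = +0.012610
d^3_{-1,1}(1.0069) = +0.822093 -0.332531 +0.012610 = +0.502171
|D^3_{-1,1}|² = |d^3_{-1,1}(β)|² = (+0.502171)² = 0.252176 (the z-rotation phases have unit modulus)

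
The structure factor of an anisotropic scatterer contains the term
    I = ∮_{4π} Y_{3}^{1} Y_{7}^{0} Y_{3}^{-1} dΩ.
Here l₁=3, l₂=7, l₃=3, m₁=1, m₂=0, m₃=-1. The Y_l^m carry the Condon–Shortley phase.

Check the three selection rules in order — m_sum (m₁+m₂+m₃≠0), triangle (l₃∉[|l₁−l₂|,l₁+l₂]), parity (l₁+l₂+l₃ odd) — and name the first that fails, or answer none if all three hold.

triangle

azimuthal sum: 1 + 0 − 1 = 0  ✓
l₃ must lie in [4,10]; have l₃=3  ✗
L = 3 + 7 + 3 = 13 (odd)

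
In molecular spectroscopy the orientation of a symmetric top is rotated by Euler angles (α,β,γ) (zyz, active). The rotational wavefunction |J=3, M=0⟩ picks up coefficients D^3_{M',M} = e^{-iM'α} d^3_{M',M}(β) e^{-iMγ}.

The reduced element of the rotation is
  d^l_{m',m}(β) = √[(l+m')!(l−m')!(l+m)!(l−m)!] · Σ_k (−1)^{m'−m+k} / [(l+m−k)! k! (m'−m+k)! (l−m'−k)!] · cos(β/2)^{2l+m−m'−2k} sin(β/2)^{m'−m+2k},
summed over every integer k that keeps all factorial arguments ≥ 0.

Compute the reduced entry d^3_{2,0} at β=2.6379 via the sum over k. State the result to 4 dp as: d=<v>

d^3_{2,0}(β=2.6379) via the finite sum:
Half-angle: c=0.249192, s=0.968454. N=√(120·1·6·6)=65.726707
Admissible k: 0..1 (factorial args all ≥0)
  k=0: (−1)^2·65.7267/(12)·0.2492^4·0.9685^2 = +0.019809
  k=1: (−1)^3·65.7267/(12)·0.2492^2·0.9685^4 = -0.299190
d^3_{2,0}(2.6379) = +0.019809 -0.299190 = -0.279381

d=-0.2794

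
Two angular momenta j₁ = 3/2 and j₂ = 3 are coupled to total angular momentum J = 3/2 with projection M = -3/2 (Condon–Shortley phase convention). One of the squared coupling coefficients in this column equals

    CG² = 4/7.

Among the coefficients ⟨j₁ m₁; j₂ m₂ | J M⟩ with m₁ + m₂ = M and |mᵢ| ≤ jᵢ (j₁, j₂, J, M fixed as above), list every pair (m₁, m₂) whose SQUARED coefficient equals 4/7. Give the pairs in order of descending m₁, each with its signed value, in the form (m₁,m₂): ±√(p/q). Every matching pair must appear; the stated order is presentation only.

Admissible pairs with m₁+m₂ = M = -3/2: (-3/2,0), (-1/2,-1), (1/2,-2), (3/2,-3)
  (m₁,m₂)=(3/2,-3): CG² = 4/7, CG = +√(4/7)   ← matches the target
  (m₁,m₂)=(1/2,-2): CG² = 2/7, CG = −√(2/7)
  (m₁,m₂)=(-1/2,-1): CG² = 4/35, CG = +√(4/35)
  (m₁,m₂)=(-3/2,0): CG² = 1/35, CG = −√(1/35)
Pairs with CG² = 4/7: (3/2,-3): +√(4/7)

(3/2,-3): +√(4/7)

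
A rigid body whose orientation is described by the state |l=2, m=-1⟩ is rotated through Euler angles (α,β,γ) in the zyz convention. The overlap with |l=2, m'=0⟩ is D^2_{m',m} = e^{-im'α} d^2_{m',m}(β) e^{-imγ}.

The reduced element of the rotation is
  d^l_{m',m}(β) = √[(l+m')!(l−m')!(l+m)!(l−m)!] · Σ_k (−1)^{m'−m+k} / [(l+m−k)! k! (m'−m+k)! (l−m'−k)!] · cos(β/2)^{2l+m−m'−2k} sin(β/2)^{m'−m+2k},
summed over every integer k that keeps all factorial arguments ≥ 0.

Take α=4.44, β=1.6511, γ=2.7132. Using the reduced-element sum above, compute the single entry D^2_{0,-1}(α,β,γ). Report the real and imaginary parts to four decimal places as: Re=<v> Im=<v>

Re=-0.0891 Im=0.0407

D^2_{0,-1}(4.4400,1.6511,2.7132) = e^{-i·0·4.4400}·d^2_{0,-1}(1.6511)·e^{-i·-1·2.7132}. Compute d first:
With c≡cos(β/2)=0.678153 and s≡sin(β/2)=0.734921, N=[2·2·1·6]^{1/2}=4.898979
Admissible k: 0..1 (factorial args all ≥0)
  k=0: (−1)^1·4.8990/(2)·0.6782^3·0.7349^1 = -0.561434
  k=1: (−1)^2·4.8990/(2)·0.6782^1·0.7349^3 = +0.659364
d^2_{0,-1}(1.6511) = -0.561434 +0.659364 = +0.097929
D = (+1.000000+0.000000i)·(+0.097929)·(-0.909635+0.415409i) = -0.089080+0.040681i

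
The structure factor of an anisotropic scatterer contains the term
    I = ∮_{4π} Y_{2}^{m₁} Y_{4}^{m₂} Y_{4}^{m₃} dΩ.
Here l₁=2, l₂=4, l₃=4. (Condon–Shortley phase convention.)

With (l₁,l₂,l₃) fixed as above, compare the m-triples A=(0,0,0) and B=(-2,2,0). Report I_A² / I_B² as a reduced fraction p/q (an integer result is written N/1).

20/27

l's match ⇒ only the (l;m) 3-j factors differ between A and B.
A: triangle coeff Δ(2,4,4) = 1/13860; Σ_t [0,2]: t=0:+1/192 t=1:−1/36 t=2:+1/192 = -5/288; (3j)²=20/693 [(2 4 4; 0 0 0)], sign=-1
B: triangle coeff Δ(2,4,4) = 1/13860; Σ_t [2,2]: t=2:+1/192 = 1/192; (3j)²=3/77 [(2 4 4; -2 2 0)], sign=+1
I_A²/I_B² = (20/693)/(3/77) = 20/27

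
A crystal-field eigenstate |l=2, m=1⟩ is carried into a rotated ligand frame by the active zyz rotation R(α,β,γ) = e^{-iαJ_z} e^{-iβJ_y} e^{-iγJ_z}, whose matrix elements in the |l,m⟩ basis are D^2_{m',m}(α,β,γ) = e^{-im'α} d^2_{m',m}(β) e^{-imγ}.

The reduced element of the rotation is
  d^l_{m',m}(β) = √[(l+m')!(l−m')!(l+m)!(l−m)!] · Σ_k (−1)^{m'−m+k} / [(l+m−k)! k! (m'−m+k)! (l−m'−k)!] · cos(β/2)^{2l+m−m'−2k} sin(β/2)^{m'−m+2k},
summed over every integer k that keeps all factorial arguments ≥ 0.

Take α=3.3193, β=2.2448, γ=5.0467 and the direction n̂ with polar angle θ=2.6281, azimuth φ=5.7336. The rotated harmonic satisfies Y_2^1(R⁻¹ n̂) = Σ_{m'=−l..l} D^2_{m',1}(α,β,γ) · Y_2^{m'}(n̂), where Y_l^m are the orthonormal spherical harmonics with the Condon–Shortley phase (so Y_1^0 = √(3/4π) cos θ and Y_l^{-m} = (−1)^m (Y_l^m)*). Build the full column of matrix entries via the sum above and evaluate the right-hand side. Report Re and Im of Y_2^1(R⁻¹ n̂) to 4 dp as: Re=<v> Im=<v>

Need the full column D^2_{m',1} for m'=−2..2 at α=3.3193, β=2.2448, γ=5.0467.
cos(β/2)=0.433521, sin(β/2)=0.901143
d^2_{-2,1}: single k=3 term ⇒ +0.634486;  D = -0.013389+0.634345i
d^2_{-1,1}: k∈[2..3] ⇒ +0.457856 -0.659441 = -0.201584;  D = +0.031440+0.199117i
d^2_{0,1}: k∈[1..2] ⇒ +0.179846 -0.777083 = -0.597238;  D = -0.195965-0.564173i
d^2_{1,1}: k∈[0..1] ⇒ +0.035322 -0.457856 = -0.422535;  D = +0.207016+0.368348i
d^2_{2,1}: single k=0 term ⇒ -0.146843;  D = -0.093440-0.113278i
Y_2^{m'}(θ=2.6281,φ=5.7336) and Σ D·Y over m':
  (-0.0134+0.6343i)·(+0.0423+0.0830i)  (+0.0314+0.1991i)·(-0.2819-0.1727i)  (-0.1960-0.5642i)·(+0.4025+0.0000i)  (+0.2070+0.3683i)·(+0.2819-0.1727i)  (-0.0934-0.1133i)·(+0.0423-0.0830i)
Y_2^1(R⁻¹ n̂) = +0.001997-0.191820i

Re=0.0020 Im=-0.1918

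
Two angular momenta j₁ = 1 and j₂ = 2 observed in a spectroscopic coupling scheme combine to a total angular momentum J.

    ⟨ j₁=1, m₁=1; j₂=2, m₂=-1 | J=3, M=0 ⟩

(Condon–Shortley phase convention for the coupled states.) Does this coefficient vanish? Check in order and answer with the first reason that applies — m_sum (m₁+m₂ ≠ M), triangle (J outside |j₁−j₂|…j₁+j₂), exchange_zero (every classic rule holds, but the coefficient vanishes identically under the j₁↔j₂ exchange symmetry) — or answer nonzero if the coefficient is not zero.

m-sum: m₁+m₂ = 1+(-1) = 0, M = 0  ✓
triangle: |j₁−j₂| = 1 ≤ J = 3 ≤ j₁+j₂ = 3  ✓
exchange: j₁≠j₂ or m₁≠m₂ — the exchange symmetry imposes no constraint here
value check: CG = +√(1/5) = +0.447214 ≠ 0

nonzero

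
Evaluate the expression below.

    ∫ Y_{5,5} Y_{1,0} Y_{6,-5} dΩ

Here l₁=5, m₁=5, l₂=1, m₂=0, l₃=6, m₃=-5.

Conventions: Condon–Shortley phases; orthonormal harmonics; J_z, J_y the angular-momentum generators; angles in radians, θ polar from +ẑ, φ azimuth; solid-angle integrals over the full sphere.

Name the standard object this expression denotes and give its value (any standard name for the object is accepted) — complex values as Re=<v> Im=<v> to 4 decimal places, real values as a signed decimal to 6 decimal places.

Gaunt coefficient, -0.135514

This is a Gaunt coefficient — the integral of a triple product of spherical harmonics over the sphere.
Rules hold: Σm=0, L=12 even, 4≤6≤6.
N = 11·3·13 = 429
Δ = 0!·10!·2!/13! = 1/858
Racah Σ t=0..0: t=0:+1/14400 = 1/14400
⇒ 3j(5 1 6; 0 0 0)² = 6/143, sgn +1
Racah Σ t=0..0: t=0:+1/3628800 = 1/3628800
⇒ 3j(5 1 6; 5 0 -5)² = 1/78, sgn -1
4πI² = N·(3j₀)²·(3jₘ)² = 3/13
I = -1·√(0.230769/4π) = -0.13551395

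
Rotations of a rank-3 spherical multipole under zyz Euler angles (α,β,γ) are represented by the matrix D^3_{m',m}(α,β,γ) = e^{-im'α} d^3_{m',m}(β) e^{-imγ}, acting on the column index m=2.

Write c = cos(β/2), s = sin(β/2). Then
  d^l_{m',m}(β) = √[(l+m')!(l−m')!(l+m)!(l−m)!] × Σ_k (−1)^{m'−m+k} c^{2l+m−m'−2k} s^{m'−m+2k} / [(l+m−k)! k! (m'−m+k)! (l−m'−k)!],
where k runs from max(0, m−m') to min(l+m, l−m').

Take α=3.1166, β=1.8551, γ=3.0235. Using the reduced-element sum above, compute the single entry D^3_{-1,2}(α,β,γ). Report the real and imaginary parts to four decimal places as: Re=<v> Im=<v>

Split into d^3_{-1,2}(β=1.8551) × two z-phases.
With c≡cos(β/2)=0.599796 and s≡sin(β/2)=0.800153, N=[2·24·120·1]^{1/2}=75.894664
The bounds max(0,m−m')=3 and min(l+m,l−m')=4 give 2 terms
  k=3: (−1)^0·75.8947/(12)·0.5998^3·0.8002^3 = +0.699133
  k=4: (−1)^1·75.8947/(24)·0.5998^1·0.8002^5 = -0.622112
d^3_{-1,2}(1.8551) = +0.699133 -0.622112 = +0.077021
Phases: e^{-i·(-1)·3.1166}=-0.999688+0.024990i, e^{-i·(2)·3.0235}=+0.972238+0.233996i ⇒ D=-0.075310-0.016146i

Re=-0.0753 Im=-0.0161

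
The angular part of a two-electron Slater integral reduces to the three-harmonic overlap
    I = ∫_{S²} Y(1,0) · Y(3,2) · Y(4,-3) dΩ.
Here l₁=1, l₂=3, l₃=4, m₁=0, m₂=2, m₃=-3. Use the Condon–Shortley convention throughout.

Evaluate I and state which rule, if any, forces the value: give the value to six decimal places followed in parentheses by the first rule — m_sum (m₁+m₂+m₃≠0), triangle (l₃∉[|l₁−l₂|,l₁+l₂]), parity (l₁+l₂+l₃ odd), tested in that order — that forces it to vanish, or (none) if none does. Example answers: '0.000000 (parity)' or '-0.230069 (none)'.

0.000000 (m_sum)

0 + 2 − 3 = -1 ≠ 0: azimuthal integral kills it; I = 0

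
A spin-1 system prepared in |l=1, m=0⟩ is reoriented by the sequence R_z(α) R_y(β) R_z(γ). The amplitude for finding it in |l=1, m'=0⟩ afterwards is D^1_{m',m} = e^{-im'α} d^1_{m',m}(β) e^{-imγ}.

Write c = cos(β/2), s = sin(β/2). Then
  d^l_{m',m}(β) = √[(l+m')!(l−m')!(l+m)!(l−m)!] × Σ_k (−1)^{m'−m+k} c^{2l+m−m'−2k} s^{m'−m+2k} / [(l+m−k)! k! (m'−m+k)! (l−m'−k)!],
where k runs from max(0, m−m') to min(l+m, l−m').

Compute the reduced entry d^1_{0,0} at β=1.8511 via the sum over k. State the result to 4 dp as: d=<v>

d=-0.2766

d^1_{0,0}(β=1.8511) via the finite sum:
With c≡cos(β/2)=0.601395 and s≡sin(β/2)=0.798952, N=[1·1·1·1]^{1/2}=1.000000
k∈{0,1} keeps every argument non-negative
  k=0: (−1)^0·1.0000/(1)·0.6014^2·0.7990^0 = +0.361676
  k=1: (−1)^1·1.0000/(1)·0.6014^0·0.7990^2 = -0.638324
d^1_{0,0}(1.8511) = +0.361676 -0.638324 = -0.276647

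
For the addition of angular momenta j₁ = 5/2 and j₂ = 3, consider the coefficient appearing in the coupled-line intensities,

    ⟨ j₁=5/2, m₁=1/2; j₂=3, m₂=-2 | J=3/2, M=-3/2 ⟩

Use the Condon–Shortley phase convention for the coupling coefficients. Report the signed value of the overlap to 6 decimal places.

j₁+j₂−J=4  J+j₁−j₂=1  J−j₁+j₂=2  j₁+j₂+J+1=8
(j₁±m₁, j₂±m₂, J±M) = (3,2,1,5,0,3)
P² = 288/7
sum k=1..1:
  [1] −1/12 = -1/12
S = -1/12
C² = P²·S² = 2/7 ; C = -0.534522

-0.534522  (= −√(2/7))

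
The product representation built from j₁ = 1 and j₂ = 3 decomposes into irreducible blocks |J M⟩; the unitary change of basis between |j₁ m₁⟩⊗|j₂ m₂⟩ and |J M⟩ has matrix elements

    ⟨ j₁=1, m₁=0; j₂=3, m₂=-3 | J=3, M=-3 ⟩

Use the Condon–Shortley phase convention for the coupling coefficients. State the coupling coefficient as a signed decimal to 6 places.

j₁+j₂−J=1  J+j₁−j₂=1  J−j₁+j₂=5  j₁+j₂+J+1=8
(j₁±m₁, j₂±m₂, J±M) = (1,1,0,6,0,6)
P² = 10800
sum k=0..0:
  [0] +1/120 = 1/120
S = 1/120
C² = P²·S² = 3/4 ; C = +0.866025

+√(3/4) = +0.866025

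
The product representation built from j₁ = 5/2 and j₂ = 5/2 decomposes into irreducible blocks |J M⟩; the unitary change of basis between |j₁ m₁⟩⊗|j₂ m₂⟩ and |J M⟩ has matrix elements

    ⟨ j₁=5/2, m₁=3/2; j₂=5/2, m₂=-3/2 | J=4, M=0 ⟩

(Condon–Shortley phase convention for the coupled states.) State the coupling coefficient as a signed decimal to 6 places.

j₁+j₂−J=1  J+j₁−j₂=4  J−j₁+j₂=4  j₁+j₂+J+1=10
(j₁±m₁, j₂±m₂, J±M) = (4,1,1,4,4,4)
P² = 82944/175
sum k=0..1:
  [0] +1/36 = 1/36
  [1] −1/576 = -1/576
S = 5/192
C² = P²·S² = 9/28 ; C = +0.566947

+0.566947  (= +√(9/28))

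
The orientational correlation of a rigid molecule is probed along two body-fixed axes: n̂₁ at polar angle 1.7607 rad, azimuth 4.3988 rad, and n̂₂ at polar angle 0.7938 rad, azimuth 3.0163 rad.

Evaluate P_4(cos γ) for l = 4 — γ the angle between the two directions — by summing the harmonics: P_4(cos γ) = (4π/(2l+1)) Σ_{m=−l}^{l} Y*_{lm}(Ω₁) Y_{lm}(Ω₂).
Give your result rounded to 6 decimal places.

0.374994

Summing Y*_{l m}(θ₁,φ₁)·Y_{l m}(θ₂,φ₂) over m ∈ [−4, 4]; prefactor 4π/(2·4+1) = 1.396263:
  term(m=-4) = 0.03434 - 0.03220j   from Y*(Ω₁)=0.12807 - 0.39112j, Y(Ω₂)=0.10032 + 0.05496j
  term(m=-3) = 0.03811 + 0.06013j   from Y*(Ω₁)=-0.18080 - 0.13183j, Y(Ω₂)=-0.29592 - 0.11678j
  term(m=-2) = 0.09349 - 0.03697j   from Y*(Ω₁)=0.19606 - 0.14210j, Y(Ω₂)=0.40221 + 0.10295j
  term(m=-1) = 0.00471 + 0.02473j   from Y*(Ω₁)=-0.07441 - 0.22945j, Y(Ω₂)=-0.10353 - 0.01304j
  term(m=+0) = -0.07272 + 0.00000j   from Y*(Ω₁)=0.20898 + 0.00000j, Y(Ω₂)=-0.34799 + 0.00000j
  term(m=+1) = 0.00471 - 0.02473j   from Y*(Ω₁)=0.07441 - 0.22945j, Y(Ω₂)=0.10353 - 0.01304j
  term(m=+2) = 0.09349 + 0.03697j   from Y*(Ω₁)=0.19606 + 0.14210j, Y(Ω₂)=0.40221 - 0.10295j
  term(m=+3) = 0.03811 - 0.06013j   from Y*(Ω₁)=0.18080 - 0.13183j, Y(Ω₂)=0.29592 - 0.11678j
  term(m=+4) = 0.03434 + 0.03220j   from Y*(Ω₁)=0.12807 + 0.39112j, Y(Ω₂)=0.10032 - 0.05496j
Total Σ_m = 0.26857 + 0.00000j. Multiply by 1.396263: 0.37499 + 0.00000j. P_4(cos γ) = 0.374994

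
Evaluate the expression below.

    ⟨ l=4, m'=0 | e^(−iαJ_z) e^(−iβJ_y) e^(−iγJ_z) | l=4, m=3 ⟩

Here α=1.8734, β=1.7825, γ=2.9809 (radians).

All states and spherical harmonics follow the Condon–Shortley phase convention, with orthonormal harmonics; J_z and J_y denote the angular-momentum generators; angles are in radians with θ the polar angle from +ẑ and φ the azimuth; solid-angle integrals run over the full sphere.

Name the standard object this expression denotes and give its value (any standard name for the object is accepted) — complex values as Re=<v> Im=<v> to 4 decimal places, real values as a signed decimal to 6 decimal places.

This is a Wigner D-matrix element — the rotation-matrix element ⟨l m'| R(α,β,γ) |l m⟩ in the angular-momentum basis.
D^4_{0,3}(1.8734,1.7825,2.9809) = e^{-i·0·1.8734}·d^4_{0,3}(1.7825)·e^{-i·3·2.9809}. Compute d first:
With c≡cos(β/2)=0.628440 and s≡sin(β/2)=0.777858, N=[24·24·5040·1]^{1/2}=1703.830978
Admissible k: 3..4 (factorial args all ≥0)
  k=3: (−1)^0·1703.8310/(144)·0.6284^5·0.7779^3 = +0.545864
  k=4: (−1)^1·1703.8310/(144)·0.6284^3·0.7779^5 = -0.836291
d^4_{0,3}(1.7825) = +0.545864 -0.836291 = -0.290426
Attach z-rotation phases: D = e^{-i(0)(1.8734)}·(-0.290426)·e^{-i(3)(2.9809)} = +0.257328+0.134648i

Wigner D-matrix element, Re=0.2573 Im=0.1346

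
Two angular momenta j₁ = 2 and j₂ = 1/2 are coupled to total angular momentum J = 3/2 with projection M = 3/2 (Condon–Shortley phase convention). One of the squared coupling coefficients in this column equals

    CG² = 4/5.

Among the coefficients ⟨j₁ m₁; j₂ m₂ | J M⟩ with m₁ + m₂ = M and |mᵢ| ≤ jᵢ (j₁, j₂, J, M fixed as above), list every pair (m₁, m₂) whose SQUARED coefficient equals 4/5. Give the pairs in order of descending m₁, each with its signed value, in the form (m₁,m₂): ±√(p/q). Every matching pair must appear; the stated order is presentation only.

(2,-1/2): +√(4/5)

Admissible pairs with m₁+m₂ = M = 3/2: (1,1/2), (2,-1/2)
  (m₁,m₂)=(2,-1/2): CG² = 4/5, CG = +√(4/5)   ← matches the target
  (m₁,m₂)=(1,1/2): CG² = 1/5, CG = −√(1/5)
Pairs with CG² = 4/5: (2,-1/2): +√(4/5)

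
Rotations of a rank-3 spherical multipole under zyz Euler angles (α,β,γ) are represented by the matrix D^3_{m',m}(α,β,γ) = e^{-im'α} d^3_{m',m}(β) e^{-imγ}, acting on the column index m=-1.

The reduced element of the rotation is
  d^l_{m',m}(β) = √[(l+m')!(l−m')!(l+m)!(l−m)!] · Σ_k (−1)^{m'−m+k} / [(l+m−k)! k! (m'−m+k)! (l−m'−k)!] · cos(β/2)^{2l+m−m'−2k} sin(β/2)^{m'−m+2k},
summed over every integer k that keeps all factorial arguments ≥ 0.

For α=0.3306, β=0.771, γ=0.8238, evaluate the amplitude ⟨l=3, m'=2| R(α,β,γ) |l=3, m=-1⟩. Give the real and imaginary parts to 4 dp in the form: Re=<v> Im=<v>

Re=-0.2423 Im=-0.0397

First d^3_{2,-1}(β=0.7710), then the phase factors e^{-i(2)α} and e^{-i(-1)γ}:
Half-angle: c=0.926611, s=0.376022. N=√(120·1·2·24)=75.894664
k∈{0,1} keeps every argument non-negative
  k=0: (−1)^3·75.8947/(12)·0.9266^3·0.3760^3 = -0.267524
  k=1: (−1)^4·75.8947/(24)·0.9266^1·0.3760^5 = +0.022028
d^3_{2,-1}(0.7710) = -0.267524 +0.022028 = -0.245497
Attach z-rotation phases: D = e^{-i(2)(0.3306)}·(-0.245497)·e^{-i(-1)(0.8238)} = -0.242259-0.039742i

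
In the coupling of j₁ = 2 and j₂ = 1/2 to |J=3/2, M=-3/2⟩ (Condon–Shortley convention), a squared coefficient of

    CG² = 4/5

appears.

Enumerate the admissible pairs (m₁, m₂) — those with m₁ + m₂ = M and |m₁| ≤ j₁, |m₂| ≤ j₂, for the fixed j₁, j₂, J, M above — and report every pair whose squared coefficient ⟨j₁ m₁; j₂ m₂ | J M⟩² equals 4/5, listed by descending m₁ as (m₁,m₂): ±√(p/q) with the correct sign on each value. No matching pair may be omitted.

(-2,1/2): −√(4/5)

Admissible pairs with m₁+m₂ = M = -3/2: (-2,1/2), (-1,-1/2)
  (m₁,m₂)=(-1,-1/2): CG² = 1/5, CG = +√(1/5)
  (m₁,m₂)=(-2,1/2): CG² = 4/5, CG = −√(4/5)   ← matches the target
Pairs with CG² = 4/5: (-2,1/2): −√(4/5)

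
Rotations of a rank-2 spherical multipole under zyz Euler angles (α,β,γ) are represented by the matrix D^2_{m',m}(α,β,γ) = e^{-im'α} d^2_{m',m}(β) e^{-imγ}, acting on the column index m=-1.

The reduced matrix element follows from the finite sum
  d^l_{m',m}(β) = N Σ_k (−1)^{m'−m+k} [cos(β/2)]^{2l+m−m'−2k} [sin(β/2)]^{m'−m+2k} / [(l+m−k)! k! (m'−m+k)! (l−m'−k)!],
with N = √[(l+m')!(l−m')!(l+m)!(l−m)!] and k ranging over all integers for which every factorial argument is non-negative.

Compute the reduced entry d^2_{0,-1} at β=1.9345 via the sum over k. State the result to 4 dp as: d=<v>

d^2_{0,-1}(β=1.9345) via the finite sum:
With c≡cos(β/2)=0.567566 and s≡sin(β/2)=0.823328, N=[2·2·1·6]^{1/2}=4.898979
k: max(0,(-1)−(0))=0 … min(2+(-1),2−(0))=1
  k=0: (−1)^1·4.8990/(2)·0.5676^3·0.8233^1 = -0.368720
  k=1: (−1)^2·4.8990/(2)·0.5676^1·0.8233^3 = +0.775909
d^2_{0,-1}(1.9345) = -0.368720 +0.775909 = +0.407188

d=0.4072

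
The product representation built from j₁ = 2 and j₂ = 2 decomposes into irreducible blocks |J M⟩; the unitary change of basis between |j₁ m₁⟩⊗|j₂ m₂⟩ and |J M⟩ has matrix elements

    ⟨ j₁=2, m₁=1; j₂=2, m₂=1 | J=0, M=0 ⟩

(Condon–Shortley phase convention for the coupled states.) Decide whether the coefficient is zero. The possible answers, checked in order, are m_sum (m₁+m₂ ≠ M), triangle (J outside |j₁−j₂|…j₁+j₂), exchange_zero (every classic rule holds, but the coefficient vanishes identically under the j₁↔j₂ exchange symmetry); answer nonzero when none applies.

m_sum

m-sum: m₁+m₂ = 1+1 = 2, M = 0  ✗ ⇒ coefficient is 0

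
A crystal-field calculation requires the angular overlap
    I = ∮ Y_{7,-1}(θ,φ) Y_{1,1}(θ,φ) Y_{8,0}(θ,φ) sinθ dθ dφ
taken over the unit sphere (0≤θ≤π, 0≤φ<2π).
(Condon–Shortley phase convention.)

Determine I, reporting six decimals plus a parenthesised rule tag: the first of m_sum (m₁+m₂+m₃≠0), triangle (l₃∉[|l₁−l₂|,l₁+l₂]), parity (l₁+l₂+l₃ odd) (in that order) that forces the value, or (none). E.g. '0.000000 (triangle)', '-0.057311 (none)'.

Checks pass: Σm=0; 16 even; l₃=8∈[6,8].
(2·7+1)(2·1+1)(2·8+1) = 765
Δ: 0! 14! 2! / 17! → 1/2040
sum: t=0:+1/25401600 = 1/25401600
3j²(7 1 8; 0 0 0) = Δ·Π!·Σ² = 8/255  (sign +1)
sum: t=0:+1/58060800 = 1/58060800
3j²(7 1 8; -1 1 0) = Δ·Π!·Σ² = 7/510  (sign +1)
combine: 4πI² = 765·8/255·7/510 = 28/85
take √, sign +1: I = 0.16190663
No selection rule forces the value: the integral is nonzero (none).

0.161907 (none)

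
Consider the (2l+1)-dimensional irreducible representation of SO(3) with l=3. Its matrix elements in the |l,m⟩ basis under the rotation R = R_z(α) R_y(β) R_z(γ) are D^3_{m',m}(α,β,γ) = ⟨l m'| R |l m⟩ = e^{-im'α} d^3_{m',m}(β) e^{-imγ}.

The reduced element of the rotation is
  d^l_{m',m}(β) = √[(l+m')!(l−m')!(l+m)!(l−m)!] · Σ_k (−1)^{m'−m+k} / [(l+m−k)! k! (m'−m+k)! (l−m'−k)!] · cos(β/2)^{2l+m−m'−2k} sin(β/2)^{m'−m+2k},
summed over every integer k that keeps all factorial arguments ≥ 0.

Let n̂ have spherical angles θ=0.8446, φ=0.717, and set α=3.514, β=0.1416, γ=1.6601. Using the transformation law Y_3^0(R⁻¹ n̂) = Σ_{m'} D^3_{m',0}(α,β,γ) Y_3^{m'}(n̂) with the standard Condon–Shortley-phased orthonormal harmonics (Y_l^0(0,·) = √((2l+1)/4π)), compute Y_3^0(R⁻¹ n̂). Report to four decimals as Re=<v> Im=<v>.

Need the full column D^3_{m',0} for m'=−3..3 at α=3.5140, β=0.1416, γ=1.6601.
cos(β/2)=0.997495, sin(β/2)=0.070741
d^3_{-3,0}: single k=3 term ⇒ +0.001571;  D = -0.000689-0.001412i
d^3_{-2,0}: k∈[2..3] ⇒ +0.027136 -0.000136 = +0.026999;  D = +0.019850+0.018301i
d^3_{-1,0}: k∈[1..3] ⇒ +0.241999 -0.003651 +0.000006 = +0.238354;  D = -0.222016-0.086727i
d^3_{0,0}: k∈[0..3] ⇒ +0.985062 -0.044589 +0.000224 -0.000000 = +0.940698;  D = +0.940698+0.000000i
d^3_{1,0}: k∈[0..2] ⇒ -0.241999 +0.003651 -0.000006 = -0.238354;  D = +0.222016-0.086727i
d^3_{2,0}: k∈[0..1] ⇒ +0.027136 -0.000136 = +0.026999;  D = +0.019850-0.018301i
d^3_{3,0}: single k=0 term ⇒ -0.001571;  D = +0.000689-0.001412i
Y_3^{m'}(θ=0.8446,φ=0.717) and Σ D·Y over m':
  (-0.0007-0.0014i)·(-0.0956-0.1459i)  (+0.0199+0.0183i)·(+0.0517-0.3759i)  (-0.2220-0.0867i)·(+0.2194-0.1913i)  (+0.9407+0.0000i)·(-0.1971+0.0000i)  (+0.2220-0.0867i)·(-0.2194-0.1913i)  (+0.0199-0.0183i)·(+0.0517+0.3759i)  (+0.0007-0.0014i)·(+0.0956-0.1459i)
Y_3^0(R⁻¹ n̂) = -0.300476+0.000000i

Re=-0.3005 Im=0.0000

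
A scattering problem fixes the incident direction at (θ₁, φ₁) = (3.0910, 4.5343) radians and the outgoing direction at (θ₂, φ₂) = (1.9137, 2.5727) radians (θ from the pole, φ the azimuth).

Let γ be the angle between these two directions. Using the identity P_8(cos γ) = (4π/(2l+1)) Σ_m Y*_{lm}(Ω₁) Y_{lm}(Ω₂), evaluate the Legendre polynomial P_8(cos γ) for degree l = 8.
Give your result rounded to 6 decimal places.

-0.259794

Summing Y*_{l m}(θ₁,φ₁)·Y_{l m}(θ₂,φ₂) over m ∈ [−8, 8]; prefactor 4π/(2·8+1) = 0.739198:
  [-8]  conj(Y_{8,-8})(Ω₁) = +0.000000-0.000000i ; Y_{8,-8}(Ω₂) = -0.051213-0.314849i ; Δ = -0.000000+0.000000i
  [-7]  conj(Y_{8,-7})(Ω₁) = -0.000000-0.000000i ; Y_{8,-7}(Ω₂) = -0.303822-0.339401i ; Δ = +0.000000+0.000000i
  [-6]  conj(Y_{8,-6})(Ω₁) = -0.000000+0.000000i ; Y_{8,-6}(Ω₂) = -0.176014-0.049048i ; Δ = +0.000000-0.000000i
  [-5]  conj(Y_{8,-5})(Ω₁) = +0.000002+0.000002i ; Y_{8,-5}(Ω₂) = +0.252623-0.077352i ; Δ = +0.000001+0.000000i
  [-4]  conj(Y_{8,-4})(Ω₁) = +0.000067-0.000057i ; Y_{8,-4}(Ω₂) = +0.191128-0.224729i ; Δ = -0.000000-0.000026i
  [-3]  conj(Y_{8,-3})(Ω₁) = -0.000912-0.001541i ; Y_{8,-3}(Ω₂) = -0.018583+0.135916i ; Δ = +0.000226-0.000095i
  [-2]  conj(Y_{8,-2})(Ω₁) = -0.024393+0.009075i ; Y_{8,-2}(Ω₂) = +0.133206+0.288156i ; Δ = -0.005864-0.005820i
  [-1]  conj(Y_{8,-1})(Ω₁) = +0.043225+0.240142i ; Y_{8,-1}(Ω₂) = -0.066574-0.042568i ; Δ = +0.007345-0.017827i
  [+0]  conj(Y_{8,0})(Ω₁) = +1.110127-0.000000i ; Y_{8,0}(Ω₂) = -0.319664+0.000000i ; Δ = -0.354868+0.000000i
  [+1]  conj(Y_{8,1})(Ω₁) = -0.043225+0.240142i ; Y_{8,1}(Ω₂) = +0.066574-0.042568i ; Δ = +0.007345+0.017827i
  [+2]  conj(Y_{8,2})(Ω₁) = -0.024393-0.009075i ; Y_{8,2}(Ω₂) = +0.133206-0.288156i ; Δ = -0.005864+0.005820i
  [+3]  conj(Y_{8,3})(Ω₁) = +0.000912-0.001541i ; Y_{8,3}(Ω₂) = +0.018583+0.135916i ; Δ = +0.000226+0.000095i
  [+4]  conj(Y_{8,4})(Ω₁) = +0.000067+0.000057i ; Y_{8,4}(Ω₂) = +0.191128+0.224729i ; Δ = -0.000000+0.000026i
  [+5]  conj(Y_{8,5})(Ω₁) = -0.000002+0.000002i ; Y_{8,5}(Ω₂) = -0.252623-0.077352i ; Δ = +0.000001-0.000000i
  [+6]  conj(Y_{8,6})(Ω₁) = -0.000000-0.000000i ; Y_{8,6}(Ω₂) = -0.176014+0.049048i ; Δ = +0.000000+0.000000i
  [+7]  conj(Y_{8,7})(Ω₁) = +0.000000-0.000000i ; Y_{8,7}(Ω₂) = +0.303822-0.339401i ; Δ = +0.000000-0.000000i
  [+8]  conj(Y_{8,8})(Ω₁) = +0.000000+0.000000i ; Y_{8,8}(Ω₂) = -0.051213+0.314849i ; Δ = -0.000000-0.000000i
Σ over m = -0.351453+0.000000i; ×(4π/17) → -0.259794+0.000000i. Real part: -0.259794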